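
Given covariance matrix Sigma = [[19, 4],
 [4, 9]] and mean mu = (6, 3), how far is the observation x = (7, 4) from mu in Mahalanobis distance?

Step 1 — centre the observation: (x - mu) = (1, 1).

Step 2 — invert Sigma. det(Sigma) = 19·9 - (4)² = 155.
  Sigma^{-1} = (1/det) · [[d, -b], [-b, a]] = [[0.0581, -0.0258],
 [-0.0258, 0.1226]].

Step 3 — form the quadratic (x - mu)^T · Sigma^{-1} · (x - mu):
  Sigma^{-1} · (x - mu) = (0.0323, 0.0968).
  (x - mu)^T · [Sigma^{-1} · (x - mu)] = (1)·(0.0323) + (1)·(0.0968) = 0.129.

Step 4 — take square root: d = √(0.129) ≈ 0.3592.

d(x, mu) = √(0.129) ≈ 0.3592


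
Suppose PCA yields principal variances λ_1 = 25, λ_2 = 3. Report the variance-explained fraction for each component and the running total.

Step 1 — total variance = trace(Sigma) = Σ λ_i = 25 + 3 = 28.

Step 2 — fraction explained by component i = λ_i / Σ λ:
  PC1: 25/28 = 0.8929
  PC2: 3/28 = 0.1071

Step 3 — cumulative fraction after k components = (λ_1 + ... + λ_k) / Σ λ:
  k = 1: 25/28 = 0.8929
  k = 2: (25 + 3)/28 = 28/28 = 1

Summary (fraction, with percent):

explained: PC1 0.8929 (89.29%), PC2 0.1071 (10.71%);  cumulative: 0.8929, 1


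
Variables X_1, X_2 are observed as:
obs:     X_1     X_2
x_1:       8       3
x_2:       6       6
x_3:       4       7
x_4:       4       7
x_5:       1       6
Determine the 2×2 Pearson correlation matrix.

Step 1 — column means:
  mean(X_1) = (8 + 6 + 4 + 4 + 1) / 5 = 23/5 = 4.6
  mean(X_2) = (3 + 6 + 7 + 7 + 6) / 5 = 29/5 = 5.8

Step 2 — sample variances and covariances s[i,j] = (1/(n-1)) · Σ_k (x_{k,i} - mean_i) · (x_{k,j} - mean_j), with n-1 = 4:
  s[X_1,X_1] = ((3.4)·(3.4) + (1.4)·(1.4) + (-0.6)·(-0.6) + (-0.6)·(-0.6) + (-3.6)·(-3.6)) / 4 = 27.2/4 = 6.8
  s[X_1,X_2] = ((3.4)·(-2.8) + (1.4)·(0.2) + (-0.6)·(1.2) + (-0.6)·(1.2) + (-3.6)·(0.2)) / 4 = -11.4/4 = -2.85
  s[X_2,X_2] = ((-2.8)·(-2.8) + (0.2)·(0.2) + (1.2)·(1.2) + (1.2)·(1.2) + (0.2)·(0.2)) / 4 = 10.8/4 = 2.7
  Sample standard deviations s_i = √(s[i,i]):
  s(X_1) = √(6.8) = 2.6077
  s(X_2) = √(2.7) = 1.6432

Step 3 — r_{ij} = s_{ij} / (s_i · s_j):
  r[X_1,X_1] = 1 (diagonal).
  r[X_1,X_2] = -2.85 / (2.6077 · 1.6432) = -2.85 / 4.2849 = -0.6651
  r[X_2,X_2] = 1 (diagonal).

R is symmetric with unit diagonal. Assembling:

R = [[1, -0.6651],
 [-0.6651, 1]]


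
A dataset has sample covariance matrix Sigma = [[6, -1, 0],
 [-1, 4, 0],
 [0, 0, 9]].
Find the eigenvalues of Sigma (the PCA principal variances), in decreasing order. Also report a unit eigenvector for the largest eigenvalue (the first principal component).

Step 1 — characteristic polynomial p(λ) = det(λI - Sigma) = λ³ - tr·λ² + c_1·λ - det, where tr = trace, c_1 = sum of the principal 2×2 minors, det = det(Sigma):
  tr = 6 + 4 + 9 = 19,
  c_1 = (6·4 - (-1)²) + (6·9 - (0)²) + (4·9 - (0)²) = 23 + 54 + 36 = 113,
  det = 6·(4·9 - (0)²) - (-1)·((-1)·9 - (0)·(0)) + (0)·((-1)·(0) - 4·(0)) = 6·(36) - (-1)·(-9) + (0)·(0) = 207.
  So p(λ) = λ³ - 19λ² + 113λ - 207.
Step 2 — look for an integer root (rational root theorem: any rational root is an integer divisor of 207). Testing λ = 9:
  p(9) = 729 - 1539 + 1017 - 207 = 0  ✓
  Dividing out (λ - 9): p(λ) = (λ - 9)(λ² - 10λ + 23).
Step 3 — remaining eigenvalues from the quadratic λ² - 10λ + 23 = 0:
  Δ = 10² - 4·23 = 100 - 92 = 8,  λ = (10 ± √8)/2 = (10 ± 2.8284)/2 ≈ 6.4142 or 3.5858.
  Sorted: λ_1 = 9,  λ_2 = 6.4142,  λ_3 = 3.5858  (check: sum = 19 = tr ✓).

Step 4 — unit eigenvector for λ_1 = 9: v spans the null space of (Sigma - λ_1 I), whose rows are
  r_1 = (-3, -1, 0),  r_2 = (-1, -5, 0),  r_3 = (0, 0, 0).
  v is orthogonal to every row, so take v ∝ r_1 × r_2 = ((-1)·(0) - (0)·(-5), (0)·(-1) - (-3)·(0), (-3)·(-5) - (-1)·(-1)) = (0, 0, 14).
  Rescale (divide by 14): u = (0, 0, 1).
  ||u|| = √((0)² + (0)² + (1)²) = √(1) = 1,  v_1 = u/||u|| ≈ (0, 0, 1) (||v_1|| = 1).

λ_1 = 9,  λ_2 = 6.4142,  λ_3 = 3.5858;  v_1 ≈ (0, 0, 1)


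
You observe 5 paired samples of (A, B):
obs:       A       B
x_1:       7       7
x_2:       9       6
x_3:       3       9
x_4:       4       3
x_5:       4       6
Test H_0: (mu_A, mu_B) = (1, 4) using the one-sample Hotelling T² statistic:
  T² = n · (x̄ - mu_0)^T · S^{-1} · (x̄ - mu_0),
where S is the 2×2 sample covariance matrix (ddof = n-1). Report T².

Step 1 — sample mean vector:
  mean(A) = (7 + 9 + 3 + 4 + 4) / 5 = 27/5 = 5.4
  mean(B) = (7 + 6 + 9 + 3 + 6) / 5 = 31/5 = 6.2
  x̄ = (5.4, 6.2),  deviation x̄ - mu_0 = (5.4, 6.2) - (1, 4) = (4.4, 2.2).

Step 2 — sample covariance matrix, S[i,j] = (1/(n-1)) · Σ_k (x_{k,i} - mean_i) · (x_{k,j} - mean_j), divisor n-1 = 4:
  S[A,A] = ((1.6)·(1.6) + (3.6)·(3.6) + (-2.4)·(-2.4) + (-1.4)·(-1.4) + (-1.4)·(-1.4)) / 4 = 25.2/4 = 6.3
  S[A,B] = ((1.6)·(0.8) + (3.6)·(-0.2) + (-2.4)·(2.8) + (-1.4)·(-3.2) + (-1.4)·(-0.2)) / 4 = -1.4/4 = -0.35
  S[B,B] = ((0.8)·(0.8) + (-0.2)·(-0.2) + (2.8)·(2.8) + (-3.2)·(-3.2) + (-0.2)·(-0.2)) / 4 = 18.8/4 = 4.7
  S = [[6.3, -0.35],
 [-0.35, 4.7]].

Step 3 — invert S. det(S) = 6.3·4.7 - (-0.35)² = 29.4875.
  S^{-1} = (1/det) · [[d, -b], [-b, a]] = [[0.1594, 0.0119],
 [0.0119, 0.2136]].

Step 4 — quadratic form (x̄ - mu_0)^T · S^{-1} · (x̄ - mu_0):
  S^{-1} · (x̄ - mu_0) = (0.7274, 0.5223),
  (x̄ - mu_0)^T · [...] = (4.4)·(0.7274) + (2.2)·(0.5223) = 4.3496.

Step 5 — scale by n: T² = 5 · 4.3496 = 21.7482.

T² ≈ 21.7482


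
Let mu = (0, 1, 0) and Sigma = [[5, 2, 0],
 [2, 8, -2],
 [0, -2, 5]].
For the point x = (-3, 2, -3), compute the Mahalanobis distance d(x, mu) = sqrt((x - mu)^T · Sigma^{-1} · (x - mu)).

Step 1 — centre the observation: (x - mu) = (-3, 1, -3).

Step 2 — invert Sigma (cofactor / det for 3×3, or solve directly):
  Sigma^{-1} = [[0.225, -0.0625, -0.025],
 [-0.0625, 0.1562, 0.0625],
 [-0.025, 0.0625, 0.225]].

Step 3 — form the quadratic (x - mu)^T · Sigma^{-1} · (x - mu):
  Sigma^{-1} · (x - mu) = (-0.6625, 0.1562, -0.5375).
  (x - mu)^T · [Sigma^{-1} · (x - mu)] = (-3)·(-0.6625) + (1)·(0.1562) + (-3)·(-0.5375) = 3.7562.

Step 4 — take square root: d = √(3.7562) ≈ 1.9381.

d(x, mu) = √(3.7562) ≈ 1.9381


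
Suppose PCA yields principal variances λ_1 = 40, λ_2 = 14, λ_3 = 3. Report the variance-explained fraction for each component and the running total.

Step 1 — total variance = trace(Sigma) = Σ λ_i = 40 + 14 + 3 = 57.

Step 2 — fraction explained by component i = λ_i / Σ λ:
  PC1: 40/57 = 0.7018
  PC2: 14/57 = 0.2456
  PC3: 3/57 = 0.0526

Step 3 — cumulative fraction after k components = (λ_1 + ... + λ_k) / Σ λ:
  k = 1: 40/57 = 0.7018
  k = 2: (40 + 14)/57 = 54/57 = 0.9474
  k = 3: (40 + 14 + 3)/57 = 57/57 = 1

Summary (fraction, with percent):

explained: PC1 0.7018 (70.18%), PC2 0.2456 (24.56%), PC3 0.0526 (5.26%);  cumulative: 0.7018, 0.9474, 1


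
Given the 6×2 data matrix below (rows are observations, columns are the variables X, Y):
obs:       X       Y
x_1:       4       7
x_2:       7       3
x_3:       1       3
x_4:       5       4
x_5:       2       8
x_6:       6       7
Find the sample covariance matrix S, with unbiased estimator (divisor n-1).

Step 1 — column means:
  mean(X) = (4 + 7 + 1 + 5 + 2 + 6) / 6 = 25/6 = 4.1667
  mean(Y) = (7 + 3 + 3 + 4 + 8 + 7) / 6 = 32/6 = 5.3333

Step 2 — sample covariance S[i,j] = (1/(n-1)) · Σ_k (x_{k,i} - mean_i) · (x_{k,j} - mean_j), with n-1 = 5.
  S[X,X] = ((-0.1667)·(-0.1667) + (2.8333)·(2.8333) + (-3.1667)·(-3.1667) + (0.8333)·(0.8333) + (-2.1667)·(-2.1667) + (1.8333)·(1.8333)) / 5 = 26.8333/5 = 5.3667
  S[X,Y] = ((-0.1667)·(1.6667) + (2.8333)·(-2.3333) + (-3.1667)·(-2.3333) + (0.8333)·(-1.3333) + (-2.1667)·(2.6667) + (1.8333)·(1.6667)) / 5 = -3.3333/5 = -0.6667
  S[Y,Y] = ((1.6667)·(1.6667) + (-2.3333)·(-2.3333) + (-2.3333)·(-2.3333) + (-1.3333)·(-1.3333) + (2.6667)·(2.6667) + (1.6667)·(1.6667)) / 5 = 25.3333/5 = 5.0667

S is symmetric (S[j,i] = S[i,j]). Assembling:

S = [[5.3667, -0.6667],
 [-0.6667, 5.0667]]


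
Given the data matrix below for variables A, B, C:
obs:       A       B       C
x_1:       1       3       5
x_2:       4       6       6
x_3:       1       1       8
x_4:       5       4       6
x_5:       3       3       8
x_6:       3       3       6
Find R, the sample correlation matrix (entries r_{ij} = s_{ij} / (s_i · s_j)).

Step 1 — column means:
  mean(A) = (1 + 4 + 1 + 5 + 3 + 3) / 6 = 17/6 = 2.8333
  mean(B) = (3 + 6 + 1 + 4 + 3 + 3) / 6 = 20/6 = 3.3333
  mean(C) = (5 + 6 + 8 + 6 + 8 + 6) / 6 = 39/6 = 6.5

Step 2 — sample variances and covariances s[i,j] = (1/(n-1)) · Σ_k (x_{k,i} - mean_i) · (x_{k,j} - mean_j), with n-1 = 5:
  s[A,A] = ((-1.8333)·(-1.8333) + (1.1667)·(1.1667) + (-1.8333)·(-1.8333) + (2.1667)·(2.1667) + (0.1667)·(0.1667) + (0.1667)·(0.1667)) / 5 = 12.8333/5 = 2.5667
  s[A,B] = ((-1.8333)·(-0.3333) + (1.1667)·(2.6667) + (-1.8333)·(-2.3333) + (2.1667)·(0.6667) + (0.1667)·(-0.3333) + (0.1667)·(-0.3333)) / 5 = 9.3333/5 = 1.8667
  s[A,C] = ((-1.8333)·(-1.5) + (1.1667)·(-0.5) + (-1.8333)·(1.5) + (2.1667)·(-0.5) + (0.1667)·(1.5) + (0.1667)·(-0.5)) / 5 = -1.5/5 = -0.3
  s[B,B] = ((-0.3333)·(-0.3333) + (2.6667)·(2.6667) + (-2.3333)·(-2.3333) + (0.6667)·(0.6667) + (-0.3333)·(-0.3333) + (-0.3333)·(-0.3333)) / 5 = 13.3333/5 = 2.6667
  s[B,C] = ((-0.3333)·(-1.5) + (2.6667)·(-0.5) + (-2.3333)·(1.5) + (0.6667)·(-0.5) + (-0.3333)·(1.5) + (-0.3333)·(-0.5)) / 5 = -5/5 = -1
  s[C,C] = ((-1.5)·(-1.5) + (-0.5)·(-0.5) + (1.5)·(1.5) + (-0.5)·(-0.5) + (1.5)·(1.5) + (-0.5)·(-0.5)) / 5 = 7.5/5 = 1.5
  Sample standard deviations s_i = √(s[i,i]):
  s(A) = √(2.5667) = 1.6021
  s(B) = √(2.6667) = 1.633
  s(C) = √(1.5) = 1.2247

Step 3 — r_{ij} = s_{ij} / (s_i · s_j):
  r[A,A] = 1 (diagonal).
  r[A,B] = 1.8667 / (1.6021 · 1.633) = 1.8667 / 2.6162 = 0.7135
  r[A,C] = -0.3 / (1.6021 · 1.2247) = -0.3 / 1.9621 = -0.1529
  r[B,B] = 1 (diagonal).
  r[B,C] = -1 / (1.633 · 1.2247) = -1 / 2 = -0.5
  r[C,C] = 1 (diagonal).

R is symmetric with unit diagonal. Assembling:

R = [[1, 0.7135, -0.1529],
 [0.7135, 1, -0.5],
 [-0.1529, -0.5, 1]]


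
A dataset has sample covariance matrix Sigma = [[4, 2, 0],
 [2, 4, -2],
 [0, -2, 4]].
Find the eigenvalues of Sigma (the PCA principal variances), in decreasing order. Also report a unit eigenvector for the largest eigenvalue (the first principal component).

Step 1 — characteristic polynomial p(λ) = det(λI - Sigma) = λ³ - tr·λ² + c_1·λ - det, where tr = trace, c_1 = sum of the principal 2×2 minors, det = det(Sigma):
  tr = 4 + 4 + 4 = 12,
  c_1 = (4·4 - (2)²) + (4·4 - (0)²) + (4·4 - (-2)²) = 12 + 16 + 12 = 40,
  det = 4·(4·4 - (-2)²) - (2)·((2)·4 - (-2)·(0)) + (0)·((2)·(-2) - 4·(0)) = 4·(12) - (2)·(8) + (0)·(-4) = 32.
  So p(λ) = λ³ - 12λ² + 40λ - 32.
Step 2 — look for an integer root (rational root theorem: any rational root is an integer divisor of 32). Testing λ = 4:
  p(4) = 64 - 192 + 160 - 32 = 0  ✓
  Dividing out (λ - 4): p(λ) = (λ - 4)(λ² - 8λ + 8).
Step 3 — remaining eigenvalues from the quadratic λ² - 8λ + 8 = 0:
  Δ = 8² - 4·8 = 64 - 32 = 32,  λ = (8 ± √32)/2 = (8 ± 5.6569)/2 ≈ 6.8284 or 1.1716.
  Sorted: λ_1 = 6.8284,  λ_2 = 4,  λ_3 = 1.1716  (check: sum = 12 = tr ✓).

Step 4 — unit eigenvector for λ_1 ≈ 6.8284: v spans the null space of (Sigma - λ_1 I), whose rows are
  r_1 = (-2.8284, 2, 0),  r_2 = (2, -2.8284, -2),  r_3 = (0, -2, -2.8284).
  v is orthogonal to every row, so take v ∝ r_1 × r_2 = ((2)·(-2) - (0)·(-2.8284), (0)·(2) - (-2.8284)·(-2), (-2.8284)·(-2.8284) - (2)·(2)) ≈ (-4, -5.6569, 4).
  Rescale (multiply by -1 so the first nonzero entry is positive): u = (4, 5.6569, -4).
  ||u|| = √((4)² + (5.6569)² + (-4)²) = √(64) ≈ 8,  v_1 = u/||u|| ≈ (0.5, 0.7071, -0.5) (||v_1|| = 1).

λ_1 = 6.8284,  λ_2 = 4,  λ_3 = 1.1716;  v_1 ≈ (0.5, 0.7071, -0.5)


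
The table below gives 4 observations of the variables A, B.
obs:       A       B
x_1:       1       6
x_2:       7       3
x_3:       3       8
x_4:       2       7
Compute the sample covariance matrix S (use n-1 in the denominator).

Step 1 — column means:
  mean(A) = (1 + 7 + 3 + 2) / 4 = 13/4 = 3.25
  mean(B) = (6 + 3 + 8 + 7) / 4 = 24/4 = 6

Step 2 — sample covariance S[i,j] = (1/(n-1)) · Σ_k (x_{k,i} - mean_i) · (x_{k,j} - mean_j), with n-1 = 3.
  S[A,A] = ((-2.25)·(-2.25) + (3.75)·(3.75) + (-0.25)·(-0.25) + (-1.25)·(-1.25)) / 3 = 20.75/3 = 6.9167
  S[A,B] = ((-2.25)·(0) + (3.75)·(-3) + (-0.25)·(2) + (-1.25)·(1)) / 3 = -13/3 = -4.3333
  S[B,B] = ((0)·(0) + (-3)·(-3) + (2)·(2) + (1)·(1)) / 3 = 14/3 = 4.6667

S is symmetric (S[j,i] = S[i,j]). Assembling:

S = [[6.9167, -4.3333],
 [-4.3333, 4.6667]]


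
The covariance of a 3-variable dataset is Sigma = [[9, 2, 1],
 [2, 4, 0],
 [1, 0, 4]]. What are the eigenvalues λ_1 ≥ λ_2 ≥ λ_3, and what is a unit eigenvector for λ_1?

Step 1 — characteristic polynomial p(λ) = det(λI - Sigma) = λ³ - tr·λ² + c_1·λ - det, where tr = trace, c_1 = sum of the principal 2×2 minors, det = det(Sigma):
  tr = 9 + 4 + 4 = 17,
  c_1 = (9·4 - (2)²) + (9·4 - (1)²) + (4·4 - (0)²) = 32 + 35 + 16 = 83,
  det = 9·(4·4 - (0)²) - (2)·((2)·4 - (0)·(1)) + (1)·((2)·(0) - 4·(1)) = 9·(16) - (2)·(8) + (1)·(-4) = 124.
  So p(λ) = λ³ - 17λ² + 83λ - 124.
Step 2 — look for an integer root (rational root theorem: any rational root is an integer divisor of 124). Testing λ = 4:
  p(4) = 64 - 272 + 332 - 124 = 0  ✓
  Dividing out (λ - 4): p(λ) = (λ - 4)(λ² - 13λ + 31).
Step 3 — remaining eigenvalues from the quadratic λ² - 13λ + 31 = 0:
  Δ = 13² - 4·31 = 169 - 124 = 45,  λ = (13 ± √45)/2 = (13 ± 6.7082)/2 ≈ 9.8541 or 3.1459.
  Sorted: λ_1 = 9.8541,  λ_2 = 4,  λ_3 = 3.1459  (check: sum = 17 = tr ✓).

Step 4 — unit eigenvector for λ_1 ≈ 9.8541: v spans the null space of (Sigma - λ_1 I), whose rows are
  r_1 = (-0.8541, 2, 1),  r_2 = (2, -5.8541, 0),  r_3 = (1, 0, -5.8541).
  v is orthogonal to every row, so take v ∝ r_1 × r_2 = ((2)·(0) - (1)·(-5.8541), (1)·(2) - (-0.8541)·(0), (-0.8541)·(-5.8541) - (2)·(2)) ≈ (5.8541, 2, 1).
  Let u = (5.8541, 2, 1).
  ||u|| = √((5.8541)² + (2)² + (1)²) = √(39.2705) ≈ 6.2666,  v_1 = u/||u|| ≈ (0.9342, 0.3192, 0.1596) (||v_1|| = 1).

λ_1 = 9.8541,  λ_2 = 4,  λ_3 = 3.1459;  v_1 ≈ (0.9342, 0.3192, 0.1596)


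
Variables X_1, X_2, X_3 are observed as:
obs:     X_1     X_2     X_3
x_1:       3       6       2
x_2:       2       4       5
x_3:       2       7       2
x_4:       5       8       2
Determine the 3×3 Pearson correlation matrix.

Step 1 — column means:
  mean(X_1) = (3 + 2 + 2 + 5) / 4 = 12/4 = 3
  mean(X_2) = (6 + 4 + 7 + 8) / 4 = 25/4 = 6.25
  mean(X_3) = (2 + 5 + 2 + 2) / 4 = 11/4 = 2.75

Step 2 — sample variances and covariances s[i,j] = (1/(n-1)) · Σ_k (x_{k,i} - mean_i) · (x_{k,j} - mean_j), with n-1 = 3:
  s[X_1,X_1] = ((0)·(0) + (-1)·(-1) + (-1)·(-1) + (2)·(2)) / 3 = 6/3 = 2
  s[X_1,X_2] = ((0)·(-0.25) + (-1)·(-2.25) + (-1)·(0.75) + (2)·(1.75)) / 3 = 5/3 = 1.6667
  s[X_1,X_3] = ((0)·(-0.75) + (-1)·(2.25) + (-1)·(-0.75) + (2)·(-0.75)) / 3 = -3/3 = -1
  s[X_2,X_2] = ((-0.25)·(-0.25) + (-2.25)·(-2.25) + (0.75)·(0.75) + (1.75)·(1.75)) / 3 = 8.75/3 = 2.9167
  s[X_2,X_3] = ((-0.25)·(-0.75) + (-2.25)·(2.25) + (0.75)·(-0.75) + (1.75)·(-0.75)) / 3 = -6.75/3 = -2.25
  s[X_3,X_3] = ((-0.75)·(-0.75) + (2.25)·(2.25) + (-0.75)·(-0.75) + (-0.75)·(-0.75)) / 3 = 6.75/3 = 2.25
  Sample standard deviations s_i = √(s[i,i]):
  s(X_1) = √(2) = 1.4142
  s(X_2) = √(2.9167) = 1.7078
  s(X_3) = √(2.25) = 1.5

Step 3 — r_{ij} = s_{ij} / (s_i · s_j):
  r[X_1,X_1] = 1 (diagonal).
  r[X_1,X_2] = 1.6667 / (1.4142 · 1.7078) = 1.6667 / 2.4152 = 0.6901
  r[X_1,X_3] = -1 / (1.4142 · 1.5) = -1 / 2.1213 = -0.4714
  r[X_2,X_2] = 1 (diagonal).
  r[X_2,X_3] = -2.25 / (1.7078 · 1.5) = -2.25 / 2.5617 = -0.8783
  r[X_3,X_3] = 1 (diagonal).

R is symmetric with unit diagonal. Assembling:

R = [[1, 0.6901, -0.4714],
 [0.6901, 1, -0.8783],
 [-0.4714, -0.8783, 1]]


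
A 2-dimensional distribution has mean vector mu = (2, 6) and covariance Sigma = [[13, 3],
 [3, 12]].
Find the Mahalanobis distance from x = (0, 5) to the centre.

Step 1 — centre the observation: (x - mu) = (-2, -1).

Step 2 — invert Sigma. det(Sigma) = 13·12 - (3)² = 147.
  Sigma^{-1} = (1/det) · [[d, -b], [-b, a]] = [[0.0816, -0.0204],
 [-0.0204, 0.0884]].

Step 3 — form the quadratic (x - mu)^T · Sigma^{-1} · (x - mu):
  Sigma^{-1} · (x - mu) = (-0.1429, -0.0476).
  (x - mu)^T · [Sigma^{-1} · (x - mu)] = (-2)·(-0.1429) + (-1)·(-0.0476) = 0.3333.

Step 4 — take square root: d = √(0.3333) ≈ 0.5774.

d(x, mu) = √(0.3333) ≈ 0.5774


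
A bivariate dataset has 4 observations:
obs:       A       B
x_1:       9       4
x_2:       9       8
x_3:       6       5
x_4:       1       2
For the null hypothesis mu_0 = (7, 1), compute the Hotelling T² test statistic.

Step 1 — sample mean vector:
  mean(A) = (9 + 9 + 6 + 1) / 4 = 25/4 = 6.25
  mean(B) = (4 + 8 + 5 + 2) / 4 = 19/4 = 4.75
  x̄ = (6.25, 4.75),  deviation x̄ - mu_0 = (6.25, 4.75) - (7, 1) = (-0.75, 3.75).

Step 2 — sample covariance matrix, S[i,j] = (1/(n-1)) · Σ_k (x_{k,i} - mean_i) · (x_{k,j} - mean_j), divisor n-1 = 3:
  S[A,A] = ((2.75)·(2.75) + (2.75)·(2.75) + (-0.25)·(-0.25) + (-5.25)·(-5.25)) / 3 = 42.75/3 = 14.25
  S[A,B] = ((2.75)·(-0.75) + (2.75)·(3.25) + (-0.25)·(0.25) + (-5.25)·(-2.75)) / 3 = 21.25/3 = 7.0833
  S[B,B] = ((-0.75)·(-0.75) + (3.25)·(3.25) + (0.25)·(0.25) + (-2.75)·(-2.75)) / 3 = 18.75/3 = 6.25
  S = [[14.25, 7.0833],
 [7.0833, 6.25]].

Step 3 — invert S. det(S) = 14.25·6.25 - (7.0833)² = 38.8889.
  S^{-1} = (1/det) · [[d, -b], [-b, a]] = [[0.1607, -0.1821],
 [-0.1821, 0.3664]].

Step 4 — quadratic form (x̄ - mu_0)^T · S^{-1} · (x̄ - mu_0):
  S^{-1} · (x̄ - mu_0) = (-0.8036, 1.5107),
  (x̄ - mu_0)^T · [...] = (-0.75)·(-0.8036) + (3.75)·(1.5107) = 6.2679.

Step 5 — scale by n: T² = 4 · 6.2679 = 25.0714.

T² ≈ 25.0714


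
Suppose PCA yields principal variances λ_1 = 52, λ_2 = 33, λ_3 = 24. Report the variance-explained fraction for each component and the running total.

Step 1 — total variance = trace(Sigma) = Σ λ_i = 52 + 33 + 24 = 109.

Step 2 — fraction explained by component i = λ_i / Σ λ:
  PC1: 52/109 = 0.4771
  PC2: 33/109 = 0.3028
  PC3: 24/109 = 0.2202

Step 3 — cumulative fraction after k components = (λ_1 + ... + λ_k) / Σ λ:
  k = 1: 52/109 = 0.4771
  k = 2: (52 + 33)/109 = 85/109 = 0.7798
  k = 3: (52 + 33 + 24)/109 = 109/109 = 1

Summary (fraction, with percent):

explained: PC1 0.4771 (47.71%), PC2 0.3028 (30.28%), PC3 0.2202 (22.02%);  cumulative: 0.4771, 0.7798, 1


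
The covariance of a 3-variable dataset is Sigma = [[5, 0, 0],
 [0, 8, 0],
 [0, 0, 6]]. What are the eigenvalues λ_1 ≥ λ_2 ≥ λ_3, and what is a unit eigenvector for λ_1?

Step 1 — characteristic polynomial p(λ) = det(λI - Sigma) = λ³ - tr·λ² + c_1·λ - det, where tr = trace, c_1 = sum of the principal 2×2 minors, det = det(Sigma):
  tr = 5 + 8 + 6 = 19,
  c_1 = (5·8 - (0)²) + (5·6 - (0)²) + (8·6 - (0)²) = 40 + 30 + 48 = 118,
  det = 5·(8·6 - (0)²) - (0)·((0)·6 - (0)·(0)) + (0)·((0)·(0) - 8·(0)) = 5·(48) - (0)·(0) + (0)·(0) = 240.
  So p(λ) = λ³ - 19λ² + 118λ - 240.
Step 2 — look for an integer root (rational root theorem: any rational root is an integer divisor of 240). Testing λ = 5:
  p(5) = 125 - 475 + 590 - 240 = 0  ✓
  Dividing out (λ - 5): p(λ) = (λ - 5)(λ² - 14λ + 48).
Step 3 — remaining eigenvalues from the quadratic λ² - 14λ + 48 = 0:
  Δ = 14² - 4·48 = 196 - 192 = 4,  λ = (14 ± √4)/2 = (14 ± 2)/2 = 8 or 6.
  Sorted: λ_1 = 8,  λ_2 = 6,  λ_3 = 5  (check: sum = 19 = tr ✓).

Step 4 — unit eigenvector for λ_1 = 8: v spans the null space of (Sigma - λ_1 I), whose rows are
  r_1 = (-3, 0, 0),  r_2 = (0, 0, 0),  r_3 = (0, 0, -2).
  v is orthogonal to every row, so take v ∝ r_1 × r_3 = ((0)·(-2) - (0)·(0), (0)·(0) - (-3)·(-2), (-3)·(0) - (0)·(0)) = (0, -6, 0).
  Rescale (divide by 6; multiply by -1 so the first nonzero entry is positive): u = (0, 1, 0).
  ||u|| = √((0)² + (1)² + (0)²) = √(1) = 1,  v_1 = u/||u|| ≈ (0, 1, 0) (||v_1|| = 1).

λ_1 = 8,  λ_2 = 6,  λ_3 = 5;  v_1 ≈ (0, 1, 0)


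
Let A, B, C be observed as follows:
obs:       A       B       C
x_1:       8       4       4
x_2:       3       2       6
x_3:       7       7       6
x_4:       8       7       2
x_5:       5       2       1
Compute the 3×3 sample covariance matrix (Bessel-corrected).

Step 1 — column means:
  mean(A) = (8 + 3 + 7 + 8 + 5) / 5 = 31/5 = 6.2
  mean(B) = (4 + 2 + 7 + 7 + 2) / 5 = 22/5 = 4.4
  mean(C) = (4 + 6 + 6 + 2 + 1) / 5 = 19/5 = 3.8

Step 2 — sample covariance S[i,j] = (1/(n-1)) · Σ_k (x_{k,i} - mean_i) · (x_{k,j} - mean_j), with n-1 = 4.
  S[A,A] = ((1.8)·(1.8) + (-3.2)·(-3.2) + (0.8)·(0.8) + (1.8)·(1.8) + (-1.2)·(-1.2)) / 4 = 18.8/4 = 4.7
  S[A,B] = ((1.8)·(-0.4) + (-3.2)·(-2.4) + (0.8)·(2.6) + (1.8)·(2.6) + (-1.2)·(-2.4)) / 4 = 16.6/4 = 4.15
  S[A,C] = ((1.8)·(0.2) + (-3.2)·(2.2) + (0.8)·(2.2) + (1.8)·(-1.8) + (-1.2)·(-2.8)) / 4 = -4.8/4 = -1.2
  S[B,B] = ((-0.4)·(-0.4) + (-2.4)·(-2.4) + (2.6)·(2.6) + (2.6)·(2.6) + (-2.4)·(-2.4)) / 4 = 25.2/4 = 6.3
  S[B,C] = ((-0.4)·(0.2) + (-2.4)·(2.2) + (2.6)·(2.2) + (2.6)·(-1.8) + (-2.4)·(-2.8)) / 4 = 2.4/4 = 0.6
  S[C,C] = ((0.2)·(0.2) + (2.2)·(2.2) + (2.2)·(2.2) + (-1.8)·(-1.8) + (-2.8)·(-2.8)) / 4 = 20.8/4 = 5.2

S is symmetric (S[j,i] = S[i,j]). Assembling:

S = [[4.7, 4.15, -1.2],
 [4.15, 6.3, 0.6],
 [-1.2, 0.6, 5.2]]


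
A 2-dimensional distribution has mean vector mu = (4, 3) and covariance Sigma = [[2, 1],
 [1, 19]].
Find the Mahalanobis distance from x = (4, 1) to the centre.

Step 1 — centre the observation: (x - mu) = (0, -2).

Step 2 — invert Sigma. det(Sigma) = 2·19 - (1)² = 37.
  Sigma^{-1} = (1/det) · [[d, -b], [-b, a]] = [[0.5135, -0.027],
 [-0.027, 0.0541]].

Step 3 — form the quadratic (x - mu)^T · Sigma^{-1} · (x - mu):
  Sigma^{-1} · (x - mu) = (0.0541, -0.1081).
  (x - mu)^T · [Sigma^{-1} · (x - mu)] = (0)·(0.0541) + (-2)·(-0.1081) = 0.2162.

Step 4 — take square root: d = √(0.2162) ≈ 0.465.

d(x, mu) = √(0.2162) ≈ 0.465


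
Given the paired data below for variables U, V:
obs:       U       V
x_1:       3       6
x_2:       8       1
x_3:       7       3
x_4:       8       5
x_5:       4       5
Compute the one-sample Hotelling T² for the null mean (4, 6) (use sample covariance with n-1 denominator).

Step 1 — sample mean vector:
  mean(U) = (3 + 8 + 7 + 8 + 4) / 5 = 30/5 = 6
  mean(V) = (6 + 1 + 3 + 5 + 5) / 5 = 20/5 = 4
  x̄ = (6, 4),  deviation x̄ - mu_0 = (6, 4) - (4, 6) = (2, -2).

Step 2 — sample covariance matrix, S[i,j] = (1/(n-1)) · Σ_k (x_{k,i} - mean_i) · (x_{k,j} - mean_j), divisor n-1 = 4:
  S[U,U] = ((-3)·(-3) + (2)·(2) + (1)·(1) + (2)·(2) + (-2)·(-2)) / 4 = 22/4 = 5.5
  S[U,V] = ((-3)·(2) + (2)·(-3) + (1)·(-1) + (2)·(1) + (-2)·(1)) / 4 = -13/4 = -3.25
  S[V,V] = ((2)·(2) + (-3)·(-3) + (-1)·(-1) + (1)·(1) + (1)·(1)) / 4 = 16/4 = 4
  S = [[5.5, -3.25],
 [-3.25, 4]].

Step 3 — invert S. det(S) = 5.5·4 - (-3.25)² = 11.4375.
  S^{-1} = (1/det) · [[d, -b], [-b, a]] = [[0.3497, 0.2842],
 [0.2842, 0.4809]].

Step 4 — quadratic form (x̄ - mu_0)^T · S^{-1} · (x̄ - mu_0):
  S^{-1} · (x̄ - mu_0) = (0.1311, -0.3934),
  (x̄ - mu_0)^T · [...] = (2)·(0.1311) + (-2)·(-0.3934) = 1.0492.

Step 5 — scale by n: T² = 5 · 1.0492 = 5.2459.

T² ≈ 5.2459


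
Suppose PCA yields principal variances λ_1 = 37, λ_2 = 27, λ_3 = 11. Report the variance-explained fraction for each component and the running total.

Step 1 — total variance = trace(Sigma) = Σ λ_i = 37 + 27 + 11 = 75.

Step 2 — fraction explained by component i = λ_i / Σ λ:
  PC1: 37/75 = 0.4933
  PC2: 27/75 = 0.36
  PC3: 11/75 = 0.1467

Step 3 — cumulative fraction after k components = (λ_1 + ... + λ_k) / Σ λ:
  k = 1: 37/75 = 0.4933
  k = 2: (37 + 27)/75 = 64/75 = 0.8533
  k = 3: (37 + 27 + 11)/75 = 75/75 = 1

Summary (fraction, with percent):

explained: PC1 0.4933 (49.33%), PC2 0.36 (36%), PC3 0.1467 (14.67%);  cumulative: 0.4933, 0.8533, 1


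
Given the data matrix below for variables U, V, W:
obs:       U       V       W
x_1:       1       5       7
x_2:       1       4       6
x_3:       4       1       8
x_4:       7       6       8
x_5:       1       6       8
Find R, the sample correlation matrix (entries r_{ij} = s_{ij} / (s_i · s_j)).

Step 1 — column means:
  mean(U) = (1 + 1 + 4 + 7 + 1) / 5 = 14/5 = 2.8
  mean(V) = (5 + 4 + 1 + 6 + 6) / 5 = 22/5 = 4.4
  mean(W) = (7 + 6 + 8 + 8 + 8) / 5 = 37/5 = 7.4

Step 2 — sample variances and covariances s[i,j] = (1/(n-1)) · Σ_k (x_{k,i} - mean_i) · (x_{k,j} - mean_j), with n-1 = 4:
  s[U,U] = ((-1.8)·(-1.8) + (-1.8)·(-1.8) + (1.2)·(1.2) + (4.2)·(4.2) + (-1.8)·(-1.8)) / 4 = 28.8/4 = 7.2
  s[U,V] = ((-1.8)·(0.6) + (-1.8)·(-0.4) + (1.2)·(-3.4) + (4.2)·(1.6) + (-1.8)·(1.6)) / 4 = -0.6/4 = -0.15
  s[U,W] = ((-1.8)·(-0.4) + (-1.8)·(-1.4) + (1.2)·(0.6) + (4.2)·(0.6) + (-1.8)·(0.6)) / 4 = 5.4/4 = 1.35
  s[V,V] = ((0.6)·(0.6) + (-0.4)·(-0.4) + (-3.4)·(-3.4) + (1.6)·(1.6) + (1.6)·(1.6)) / 4 = 17.2/4 = 4.3
  s[V,W] = ((0.6)·(-0.4) + (-0.4)·(-1.4) + (-3.4)·(0.6) + (1.6)·(0.6) + (1.6)·(0.6)) / 4 = 0.2/4 = 0.05
  s[W,W] = ((-0.4)·(-0.4) + (-1.4)·(-1.4) + (0.6)·(0.6) + (0.6)·(0.6) + (0.6)·(0.6)) / 4 = 3.2/4 = 0.8
  Sample standard deviations s_i = √(s[i,i]):
  s(U) = √(7.2) = 2.6833
  s(V) = √(4.3) = 2.0736
  s(W) = √(0.8) = 0.8944

Step 3 — r_{ij} = s_{ij} / (s_i · s_j):
  r[U,U] = 1 (diagonal).
  r[U,V] = -0.15 / (2.6833 · 2.0736) = -0.15 / 5.5642 = -0.027
  r[U,W] = 1.35 / (2.6833 · 0.8944) = 1.35 / 2.4 = 0.5625
  r[V,V] = 1 (diagonal).
  r[V,W] = 0.05 / (2.0736 · 0.8944) = 0.05 / 1.8547 = 0.027
  r[W,W] = 1 (diagonal).

R is symmetric with unit diagonal. Assembling:

R = [[1, -0.027, 0.5625],
 [-0.027, 1, 0.027],
 [0.5625, 0.027, 1]]


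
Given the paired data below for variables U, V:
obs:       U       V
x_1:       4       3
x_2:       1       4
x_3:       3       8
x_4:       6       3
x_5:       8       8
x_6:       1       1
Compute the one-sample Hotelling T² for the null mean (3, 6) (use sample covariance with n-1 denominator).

Step 1 — sample mean vector:
  mean(U) = (4 + 1 + 3 + 6 + 8 + 1) / 6 = 23/6 = 3.8333
  mean(V) = (3 + 4 + 8 + 3 + 8 + 1) / 6 = 27/6 = 4.5
  x̄ = (3.8333, 4.5),  deviation x̄ - mu_0 = (3.8333, 4.5) - (3, 6) = (0.8333, -1.5).

Step 2 — sample covariance matrix, S[i,j] = (1/(n-1)) · Σ_k (x_{k,i} - mean_i) · (x_{k,j} - mean_j), divisor n-1 = 5:
  S[U,U] = ((0.1667)·(0.1667) + (-2.8333)·(-2.8333) + (-0.8333)·(-0.8333) + (2.1667)·(2.1667) + (4.1667)·(4.1667) + (-2.8333)·(-2.8333)) / 5 = 38.8333/5 = 7.7667
  S[U,V] = ((0.1667)·(-1.5) + (-2.8333)·(-0.5) + (-0.8333)·(3.5) + (2.1667)·(-1.5) + (4.1667)·(3.5) + (-2.8333)·(-3.5)) / 5 = 19.5/5 = 3.9
  S[V,V] = ((-1.5)·(-1.5) + (-0.5)·(-0.5) + (3.5)·(3.5) + (-1.5)·(-1.5) + (3.5)·(3.5) + (-3.5)·(-3.5)) / 5 = 41.5/5 = 8.3
  S = [[7.7667, 3.9],
 [3.9, 8.3]].

Step 3 — invert S. det(S) = 7.7667·8.3 - (3.9)² = 49.2533.
  S^{-1} = (1/det) · [[d, -b], [-b, a]] = [[0.1685, -0.0792],
 [-0.0792, 0.1577]].

Step 4 — quadratic form (x̄ - mu_0)^T · S^{-1} · (x̄ - mu_0):
  S^{-1} · (x̄ - mu_0) = (0.2592, -0.3025),
  (x̄ - mu_0)^T · [...] = (0.8333)·(0.2592) + (-1.5)·(-0.3025) = 0.6698.

Step 5 — scale by n: T² = 6 · 0.6698 = 4.0187.

T² ≈ 4.0187


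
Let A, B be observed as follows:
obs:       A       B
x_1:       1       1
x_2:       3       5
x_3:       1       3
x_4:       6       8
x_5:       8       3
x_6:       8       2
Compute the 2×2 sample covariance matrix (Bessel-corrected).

Step 1 — column means:
  mean(A) = (1 + 3 + 1 + 6 + 8 + 8) / 6 = 27/6 = 4.5
  mean(B) = (1 + 5 + 3 + 8 + 3 + 2) / 6 = 22/6 = 3.6667

Step 2 — sample covariance S[i,j] = (1/(n-1)) · Σ_k (x_{k,i} - mean_i) · (x_{k,j} - mean_j), with n-1 = 5.
  S[A,A] = ((-3.5)·(-3.5) + (-1.5)·(-1.5) + (-3.5)·(-3.5) + (1.5)·(1.5) + (3.5)·(3.5) + (3.5)·(3.5)) / 5 = 53.5/5 = 10.7
  S[A,B] = ((-3.5)·(-2.6667) + (-1.5)·(1.3333) + (-3.5)·(-0.6667) + (1.5)·(4.3333) + (3.5)·(-0.6667) + (3.5)·(-1.6667)) / 5 = 8/5 = 1.6
  S[B,B] = ((-2.6667)·(-2.6667) + (1.3333)·(1.3333) + (-0.6667)·(-0.6667) + (4.3333)·(4.3333) + (-0.6667)·(-0.6667) + (-1.6667)·(-1.6667)) / 5 = 31.3333/5 = 6.2667

S is symmetric (S[j,i] = S[i,j]). Assembling:

S = [[10.7, 1.6],
 [1.6, 6.2667]]


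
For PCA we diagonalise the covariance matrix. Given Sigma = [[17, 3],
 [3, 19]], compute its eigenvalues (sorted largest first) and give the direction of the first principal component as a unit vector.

Step 1 — characteristic polynomial of 2×2 Sigma:
  det(Sigma - λI) = λ² - trace · λ + det = 0.
  trace = 17 + 19 = 36, det = 17·19 - (3)² = 314.
Step 2 — discriminant:
  Δ = trace² - 4·det = 1296 - 1256 = 40.
Step 3 — eigenvalues:
  λ = (trace ± √Δ)/2 = (36 ± 6.3246)/2,
  λ_1 = 21.1623,  λ_2 = 14.8377.

Step 4 — unit eigenvector for λ_1: solve (Sigma - λ_1 I)v = 0. First row:
  (17 - 21.1623)·v_x + (3)·v_y = 0, i.e. (-4.1623)·v_x + (3)·v_y = 0,
  so v ∝ (b, λ_1 - a) = (3, 4.1623) = u.
  ||u|| = √((3)² + (4.1623)²) = √(26.3246) ≈ 5.1307,
  v_1 = u/||u|| ≈ (0.5847, 0.8112) (||v_1|| = 1).

λ_1 = 21.1623,  λ_2 = 14.8377;  v_1 ≈ (0.5847, 0.8112)


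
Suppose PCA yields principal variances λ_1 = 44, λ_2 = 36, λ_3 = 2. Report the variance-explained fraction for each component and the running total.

Step 1 — total variance = trace(Sigma) = Σ λ_i = 44 + 36 + 2 = 82.

Step 2 — fraction explained by component i = λ_i / Σ λ:
  PC1: 44/82 = 0.5366
  PC2: 36/82 = 0.439
  PC3: 2/82 = 0.0244

Step 3 — cumulative fraction after k components = (λ_1 + ... + λ_k) / Σ λ:
  k = 1: 44/82 = 0.5366
  k = 2: (44 + 36)/82 = 80/82 = 0.9756
  k = 3: (44 + 36 + 2)/82 = 82/82 = 1

Summary (fraction, with percent):

explained: PC1 0.5366 (53.66%), PC2 0.439 (43.9%), PC3 0.0244 (2.44%);  cumulative: 0.5366, 0.9756, 1


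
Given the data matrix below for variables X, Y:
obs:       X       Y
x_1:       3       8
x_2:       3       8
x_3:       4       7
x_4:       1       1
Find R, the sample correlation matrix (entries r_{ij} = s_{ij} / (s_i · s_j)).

Step 1 — column means:
  mean(X) = (3 + 3 + 4 + 1) / 4 = 11/4 = 2.75
  mean(Y) = (8 + 8 + 7 + 1) / 4 = 24/4 = 6

Step 2 — sample variances and covariances s[i,j] = (1/(n-1)) · Σ_k (x_{k,i} - mean_i) · (x_{k,j} - mean_j), with n-1 = 3:
  s[X,X] = ((0.25)·(0.25) + (0.25)·(0.25) + (1.25)·(1.25) + (-1.75)·(-1.75)) / 3 = 4.75/3 = 1.5833
  s[X,Y] = ((0.25)·(2) + (0.25)·(2) + (1.25)·(1) + (-1.75)·(-5)) / 3 = 11/3 = 3.6667
  s[Y,Y] = ((2)·(2) + (2)·(2) + (1)·(1) + (-5)·(-5)) / 3 = 34/3 = 11.3333
  Sample standard deviations s_i = √(s[i,i]):
  s(X) = √(1.5833) = 1.2583
  s(Y) = √(11.3333) = 3.3665

Step 3 — r_{ij} = s_{ij} / (s_i · s_j):
  r[X,X] = 1 (diagonal).
  r[X,Y] = 3.6667 / (1.2583 · 3.3665) = 3.6667 / 4.2361 = 0.8656
  r[Y,Y] = 1 (diagonal).

R is symmetric with unit diagonal. Assembling:

R = [[1, 0.8656],
 [0.8656, 1]]


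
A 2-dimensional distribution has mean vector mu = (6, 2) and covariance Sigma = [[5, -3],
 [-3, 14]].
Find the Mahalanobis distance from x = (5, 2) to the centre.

Step 1 — centre the observation: (x - mu) = (-1, 0).

Step 2 — invert Sigma. det(Sigma) = 5·14 - (-3)² = 61.
  Sigma^{-1} = (1/det) · [[d, -b], [-b, a]] = [[0.2295, 0.0492],
 [0.0492, 0.082]].

Step 3 — form the quadratic (x - mu)^T · Sigma^{-1} · (x - mu):
  Sigma^{-1} · (x - mu) = (-0.2295, -0.0492).
  (x - mu)^T · [Sigma^{-1} · (x - mu)] = (-1)·(-0.2295) + (0)·(-0.0492) = 0.2295.

Step 4 — take square root: d = √(0.2295) ≈ 0.4791.

d(x, mu) = √(0.2295) ≈ 0.4791


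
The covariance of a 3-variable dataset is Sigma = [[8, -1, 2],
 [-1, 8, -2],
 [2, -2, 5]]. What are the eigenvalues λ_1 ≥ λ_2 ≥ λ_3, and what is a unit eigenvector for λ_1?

Step 1 — characteristic polynomial p(λ) = det(λI - Sigma) = λ³ - tr·λ² + c_1·λ - det, where tr = trace, c_1 = sum of the principal 2×2 minors, det = det(Sigma):
  tr = 8 + 8 + 5 = 21,
  c_1 = (8·8 - (-1)²) + (8·5 - (2)²) + (8·5 - (-2)²) = 63 + 36 + 36 = 135,
  det = 8·(8·5 - (-2)²) - (-1)·((-1)·5 - (-2)·(2)) + (2)·((-1)·(-2) - 8·(2)) = 8·(36) - (-1)·(-1) + (2)·(-14) = 259.
  So p(λ) = λ³ - 21λ² + 135λ - 259.
Step 2 — look for an integer root (rational root theorem: any rational root is an integer divisor of 259). Testing λ = 7:
  p(7) = 343 - 1029 + 945 - 259 = 0  ✓
  Dividing out (λ - 7): p(λ) = (λ - 7)(λ² - 14λ + 37).
Step 3 — remaining eigenvalues from the quadratic λ² - 14λ + 37 = 0:
  Δ = 14² - 4·37 = 196 - 148 = 48,  λ = (14 ± √48)/2 = (14 ± 6.9282)/2 ≈ 10.4641 or 3.5359.
  Sorted: λ_1 = 10.4641,  λ_2 = 7,  λ_3 = 3.5359  (check: sum = 21 = tr ✓).

Step 4 — unit eigenvector for λ_1 ≈ 10.4641: v spans the null space of (Sigma - λ_1 I), whose rows are
  r_1 = (-2.4641, -1, 2),  r_2 = (-1, -2.4641, -2),  r_3 = (2, -2, -5.4641).
  v is orthogonal to every row, so take v ∝ r_1 × r_2 = ((-1)·(-2) - (2)·(-2.4641), (2)·(-1) - (-2.4641)·(-2), (-2.4641)·(-2.4641) - (-1)·(-1)) ≈ (6.9282, -6.9282, 5.0718).
  Let u = (6.9282, -6.9282, 5.0718).
  ||u|| = √((6.9282)² + (-6.9282)² + (5.0718)²) = √(121.7231) ≈ 11.0328,  v_1 = u/||u|| ≈ (0.628, -0.628, 0.4597) (||v_1|| = 1).

λ_1 = 10.4641,  λ_2 = 7,  λ_3 = 3.5359;  v_1 ≈ (0.628, -0.628, 0.4597)


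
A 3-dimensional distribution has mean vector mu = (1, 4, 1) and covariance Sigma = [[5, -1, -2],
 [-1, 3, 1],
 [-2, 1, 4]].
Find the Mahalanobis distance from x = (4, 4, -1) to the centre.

Step 1 — centre the observation: (x - mu) = (3, 0, -2).

Step 2 — invert Sigma (cofactor / det for 3×3, or solve directly):
  Sigma^{-1} = [[0.2558, 0.0465, 0.1163],
 [0.0465, 0.3721, -0.0698],
 [0.1163, -0.0698, 0.3256]].

Step 3 — form the quadratic (x - mu)^T · Sigma^{-1} · (x - mu):
  Sigma^{-1} · (x - mu) = (0.5349, 0.2791, -0.3023).
  (x - mu)^T · [Sigma^{-1} · (x - mu)] = (3)·(0.5349) + (0)·(0.2791) + (-2)·(-0.3023) = 2.2093.

Step 4 — take square root: d = √(2.2093) ≈ 1.4864.

d(x, mu) = √(2.2093) ≈ 1.4864


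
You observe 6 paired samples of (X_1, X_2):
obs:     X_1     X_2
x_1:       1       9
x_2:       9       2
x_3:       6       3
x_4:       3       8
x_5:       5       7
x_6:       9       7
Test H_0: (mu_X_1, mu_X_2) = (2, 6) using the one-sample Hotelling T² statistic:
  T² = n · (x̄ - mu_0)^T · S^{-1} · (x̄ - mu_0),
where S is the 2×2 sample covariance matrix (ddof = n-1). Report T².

Step 1 — sample mean vector:
  mean(X_1) = (1 + 9 + 6 + 3 + 5 + 9) / 6 = 33/6 = 5.5
  mean(X_2) = (9 + 2 + 3 + 8 + 7 + 7) / 6 = 36/6 = 6
  x̄ = (5.5, 6),  deviation x̄ - mu_0 = (5.5, 6) - (2, 6) = (3.5, 0).

Step 2 — sample covariance matrix, S[i,j] = (1/(n-1)) · Σ_k (x_{k,i} - mean_i) · (x_{k,j} - mean_j), divisor n-1 = 5:
  S[X_1,X_1] = ((-4.5)·(-4.5) + (3.5)·(3.5) + (0.5)·(0.5) + (-2.5)·(-2.5) + (-0.5)·(-0.5) + (3.5)·(3.5)) / 5 = 51.5/5 = 10.3
  S[X_1,X_2] = ((-4.5)·(3) + (3.5)·(-4) + (0.5)·(-3) + (-2.5)·(2) + (-0.5)·(1) + (3.5)·(1)) / 5 = -31/5 = -6.2
  S[X_2,X_2] = ((3)·(3) + (-4)·(-4) + (-3)·(-3) + (2)·(2) + (1)·(1) + (1)·(1)) / 5 = 40/5 = 8
  S = [[10.3, -6.2],
 [-6.2, 8]].

Step 3 — invert S. det(S) = 10.3·8 - (-6.2)² = 43.96.
  S^{-1} = (1/det) · [[d, -b], [-b, a]] = [[0.182, 0.141],
 [0.141, 0.2343]].

Step 4 — quadratic form (x̄ - mu_0)^T · S^{-1} · (x̄ - mu_0):
  S^{-1} · (x̄ - mu_0) = (0.6369, 0.4936),
  (x̄ - mu_0)^T · [...] = (3.5)·(0.6369) + (0)·(0.4936) = 2.2293.

Step 5 — scale by n: T² = 6 · 2.2293 = 13.3758.

T² ≈ 13.3758


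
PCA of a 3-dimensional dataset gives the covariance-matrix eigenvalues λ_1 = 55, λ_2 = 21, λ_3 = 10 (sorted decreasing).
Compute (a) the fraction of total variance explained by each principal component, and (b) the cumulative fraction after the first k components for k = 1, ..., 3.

Step 1 — total variance = trace(Sigma) = Σ λ_i = 55 + 21 + 10 = 86.

Step 2 — fraction explained by component i = λ_i / Σ λ:
  PC1: 55/86 = 0.6395
  PC2: 21/86 = 0.2442
  PC3: 10/86 = 0.1163

Step 3 — cumulative fraction after k components = (λ_1 + ... + λ_k) / Σ λ:
  k = 1: 55/86 = 0.6395
  k = 2: (55 + 21)/86 = 76/86 = 0.8837
  k = 3: (55 + 21 + 10)/86 = 86/86 = 1

Summary (fraction, with percent):

explained: PC1 0.6395 (63.95%), PC2 0.2442 (24.42%), PC3 0.1163 (11.63%);  cumulative: 0.6395, 0.8837, 1


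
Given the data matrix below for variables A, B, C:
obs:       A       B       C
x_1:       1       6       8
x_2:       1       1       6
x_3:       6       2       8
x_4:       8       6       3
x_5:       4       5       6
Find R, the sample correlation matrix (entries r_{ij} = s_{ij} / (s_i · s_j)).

Step 1 — column means:
  mean(A) = (1 + 1 + 6 + 8 + 4) / 5 = 20/5 = 4
  mean(B) = (6 + 1 + 2 + 6 + 5) / 5 = 20/5 = 4
  mean(C) = (8 + 6 + 8 + 3 + 6) / 5 = 31/5 = 6.2

Step 2 — sample variances and covariances s[i,j] = (1/(n-1)) · Σ_k (x_{k,i} - mean_i) · (x_{k,j} - mean_j), with n-1 = 4:
  s[A,A] = ((-3)·(-3) + (-3)·(-3) + (2)·(2) + (4)·(4) + (0)·(0)) / 4 = 38/4 = 9.5
  s[A,B] = ((-3)·(2) + (-3)·(-3) + (2)·(-2) + (4)·(2) + (0)·(1)) / 4 = 7/4 = 1.75
  s[A,C] = ((-3)·(1.8) + (-3)·(-0.2) + (2)·(1.8) + (4)·(-3.2) + (0)·(-0.2)) / 4 = -14/4 = -3.5
  s[B,B] = ((2)·(2) + (-3)·(-3) + (-2)·(-2) + (2)·(2) + (1)·(1)) / 4 = 22/4 = 5.5
  s[B,C] = ((2)·(1.8) + (-3)·(-0.2) + (-2)·(1.8) + (2)·(-3.2) + (1)·(-0.2)) / 4 = -6/4 = -1.5
  s[C,C] = ((1.8)·(1.8) + (-0.2)·(-0.2) + (1.8)·(1.8) + (-3.2)·(-3.2) + (-0.2)·(-0.2)) / 4 = 16.8/4 = 4.2
  Sample standard deviations s_i = √(s[i,i]):
  s(A) = √(9.5) = 3.0822
  s(B) = √(5.5) = 2.3452
  s(C) = √(4.2) = 2.0494

Step 3 — r_{ij} = s_{ij} / (s_i · s_j):
  r[A,A] = 1 (diagonal).
  r[A,B] = 1.75 / (3.0822 · 2.3452) = 1.75 / 7.2284 = 0.2421
  r[A,C] = -3.5 / (3.0822 · 2.0494) = -3.5 / 6.3166 = -0.5541
  r[B,B] = 1 (diagonal).
  r[B,C] = -1.5 / (2.3452 · 2.0494) = -1.5 / 4.8062 = -0.3121
  r[C,C] = 1 (diagonal).

R is symmetric with unit diagonal. Assembling:

R = [[1, 0.2421, -0.5541],
 [0.2421, 1, -0.3121],
 [-0.5541, -0.3121, 1]]


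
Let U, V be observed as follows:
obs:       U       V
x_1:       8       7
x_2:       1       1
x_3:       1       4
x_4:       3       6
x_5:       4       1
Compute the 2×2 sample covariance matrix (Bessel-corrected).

Step 1 — column means:
  mean(U) = (8 + 1 + 1 + 3 + 4) / 5 = 17/5 = 3.4
  mean(V) = (7 + 1 + 4 + 6 + 1) / 5 = 19/5 = 3.8

Step 2 — sample covariance S[i,j] = (1/(n-1)) · Σ_k (x_{k,i} - mean_i) · (x_{k,j} - mean_j), with n-1 = 4.
  S[U,U] = ((4.6)·(4.6) + (-2.4)·(-2.4) + (-2.4)·(-2.4) + (-0.4)·(-0.4) + (0.6)·(0.6)) / 4 = 33.2/4 = 8.3
  S[U,V] = ((4.6)·(3.2) + (-2.4)·(-2.8) + (-2.4)·(0.2) + (-0.4)·(2.2) + (0.6)·(-2.8)) / 4 = 18.4/4 = 4.6
  S[V,V] = ((3.2)·(3.2) + (-2.8)·(-2.8) + (0.2)·(0.2) + (2.2)·(2.2) + (-2.8)·(-2.8)) / 4 = 30.8/4 = 7.7

S is symmetric (S[j,i] = S[i,j]). Assembling:

S = [[8.3, 4.6],
 [4.6, 7.7]]


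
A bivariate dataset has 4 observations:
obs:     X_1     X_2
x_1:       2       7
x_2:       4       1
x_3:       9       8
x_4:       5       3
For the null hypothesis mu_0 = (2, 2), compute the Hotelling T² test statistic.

Step 1 — sample mean vector:
  mean(X_1) = (2 + 4 + 9 + 5) / 4 = 20/4 = 5
  mean(X_2) = (7 + 1 + 8 + 3) / 4 = 19/4 = 4.75
  x̄ = (5, 4.75),  deviation x̄ - mu_0 = (5, 4.75) - (2, 2) = (3, 2.75).

Step 2 — sample covariance matrix, S[i,j] = (1/(n-1)) · Σ_k (x_{k,i} - mean_i) · (x_{k,j} - mean_j), divisor n-1 = 3:
  S[X_1,X_1] = ((-3)·(-3) + (-1)·(-1) + (4)·(4) + (0)·(0)) / 3 = 26/3 = 8.6667
  S[X_1,X_2] = ((-3)·(2.25) + (-1)·(-3.75) + (4)·(3.25) + (0)·(-1.75)) / 3 = 10/3 = 3.3333
  S[X_2,X_2] = ((2.25)·(2.25) + (-3.75)·(-3.75) + (3.25)·(3.25) + (-1.75)·(-1.75)) / 3 = 32.75/3 = 10.9167
  S = [[8.6667, 3.3333],
 [3.3333, 10.9167]].

Step 3 — invert S. det(S) = 8.6667·10.9167 - (3.3333)² = 83.5.
  S^{-1} = (1/det) · [[d, -b], [-b, a]] = [[0.1307, -0.0399],
 [-0.0399, 0.1038]].

Step 4 — quadratic form (x̄ - mu_0)^T · S^{-1} · (x̄ - mu_0):
  S^{-1} · (x̄ - mu_0) = (0.2824, 0.1657),
  (x̄ - mu_0)^T · [...] = (3)·(0.2824) + (2.75)·(0.1657) = 1.3029.

Step 5 — scale by n: T² = 4 · 1.3029 = 5.2116.

T² ≈ 5.2116
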